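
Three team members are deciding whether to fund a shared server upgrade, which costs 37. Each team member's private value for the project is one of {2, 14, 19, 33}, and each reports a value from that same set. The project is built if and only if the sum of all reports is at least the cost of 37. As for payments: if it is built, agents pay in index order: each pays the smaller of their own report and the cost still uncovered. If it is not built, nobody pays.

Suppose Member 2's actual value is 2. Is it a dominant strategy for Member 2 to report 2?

Check each profile of the others' reports and compare truth against every alternative report.
Others report (2, 33): truth gives 0, best alternative gives -12.
Others report (14, 14): truth gives 0, best alternative gives -12.
Others report (14, 19): truth gives 0, best alternative gives -12.
Others report (14, 33): truth gives 0, best alternative gives -12.
Others report (19, 14): truth gives 0, best alternative gives -12.
Others report (19, 19): truth gives 0, best alternative gives -12.
(Remaining 10 profiles checked similarly; truth is weakly best in each.)
In every case the truthful report is at least as good as any alternative, so it is a dominant strategy.

Yes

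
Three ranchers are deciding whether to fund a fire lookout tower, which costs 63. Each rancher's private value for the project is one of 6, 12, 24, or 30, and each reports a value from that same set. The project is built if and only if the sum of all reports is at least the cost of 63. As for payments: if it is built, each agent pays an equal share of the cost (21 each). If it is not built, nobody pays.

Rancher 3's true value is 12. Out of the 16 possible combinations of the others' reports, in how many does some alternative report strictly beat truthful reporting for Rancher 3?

2

Others report (24, 30): truth gives -9; report 6 gives 0 > -9. Violating.
Others report (30, 24): truth gives -9; report 6 gives 0 > -9. Violating.
Others report (6, 6): truth gives 0; no alternative beats it.
Others report (6, 12): truth gives 0; no alternative beats it.
(Checking all 16 profiles: 2 have a profitable deviation, 14 do not.)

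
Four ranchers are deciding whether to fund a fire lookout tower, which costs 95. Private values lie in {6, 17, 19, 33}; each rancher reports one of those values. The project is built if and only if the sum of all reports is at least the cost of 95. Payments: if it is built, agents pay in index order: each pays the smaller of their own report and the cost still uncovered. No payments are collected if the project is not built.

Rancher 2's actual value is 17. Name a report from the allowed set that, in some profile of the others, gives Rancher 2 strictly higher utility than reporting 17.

Suppose Rancher 1 reports 33, Rancher 3 reports 33 and Rancher 4 reports 33.
Report 17: project built, pays 17, utility 17 - 17 = 0.
Report 6: project built, pays 6, utility 17 - 6 = 11.
So reporting 6 beats truth here (11 > 0).

6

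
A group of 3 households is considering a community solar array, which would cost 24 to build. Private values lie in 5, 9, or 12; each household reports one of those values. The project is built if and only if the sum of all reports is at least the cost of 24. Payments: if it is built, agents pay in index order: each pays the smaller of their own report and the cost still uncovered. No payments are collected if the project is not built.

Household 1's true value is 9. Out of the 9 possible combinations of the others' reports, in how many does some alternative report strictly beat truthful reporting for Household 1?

3

Others report (9, 12): truth gives 0; report 5 gives 4 > 0. Violating.
Others report (12, 9): truth gives 0; report 5 gives 4 > 0. Violating.
Others report (12, 12): truth gives 0; report 5 gives 4 > 0. Violating.
Others report (5, 5): truth gives 0; no alternative beats it.
Others report (5, 9): truth gives 0; no alternative beats it.
(Checking all 9 profiles: 3 have a profitable deviation, 6 do not.)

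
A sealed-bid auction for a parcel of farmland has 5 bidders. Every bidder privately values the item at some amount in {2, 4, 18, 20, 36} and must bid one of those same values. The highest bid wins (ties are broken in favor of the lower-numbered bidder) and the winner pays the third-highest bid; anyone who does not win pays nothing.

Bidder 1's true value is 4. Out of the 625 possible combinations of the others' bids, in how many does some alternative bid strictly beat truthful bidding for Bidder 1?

Others bid (2, 2, 2, 18): truth gives 0; bid 18 gives 2 > 0. Violating.
Others bid (2, 2, 2, 20): truth gives 0; bid 20 gives 2 > 0. Violating.
Others bid (2, 2, 2, 36): truth gives 0; bid 36 gives 2 > 0. Violating.
Others bid (2, 2, 18, 2): truth gives 0; bid 18 gives 2 > 0. Violating.
Others bid (2, 2, 2, 2): truth gives 2; no alternative beats it.
Others bid (2, 2, 2, 4): truth gives 2; no alternative beats it.
(Checking all 625 profiles: 12 have a profitable deviation, 613 do not.)

12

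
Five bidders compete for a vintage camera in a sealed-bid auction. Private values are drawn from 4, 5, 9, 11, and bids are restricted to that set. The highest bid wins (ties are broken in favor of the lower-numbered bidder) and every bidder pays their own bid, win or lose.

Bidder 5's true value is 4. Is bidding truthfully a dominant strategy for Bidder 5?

No

Consider the case where Bidder 1 bids 4, Bidder 2 bids 4, Bidder 3 bids 4 and Bidder 4 bids 4.
Truthful bid 4: loses but pays 4, utility -4.
Bid 5 instead: wins, pays 5, utility 4 - 5 = -1.
Since -1 > -4, bidding 5 is strictly better here, so truthful bidding is not dominant.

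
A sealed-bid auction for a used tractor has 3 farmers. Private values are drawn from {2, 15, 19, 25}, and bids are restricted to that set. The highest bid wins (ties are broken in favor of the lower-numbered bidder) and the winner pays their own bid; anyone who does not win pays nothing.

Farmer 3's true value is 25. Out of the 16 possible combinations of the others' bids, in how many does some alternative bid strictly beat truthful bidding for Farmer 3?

4

Others bid (2, 2): truth gives 0; bid 15 gives 10 > 0. Violating.
Others bid (2, 15): truth gives 0; bid 19 gives 6 > 0. Violating.
Others bid (15, 2): truth gives 0; bid 19 gives 6 > 0. Violating.
Others bid (15, 15): truth gives 0; bid 19 gives 6 > 0. Violating.
Others bid (2, 19): truth gives 0; no alternative beats it.
Others bid (2, 25): truth gives 0; no alternative beats it.
(Checking all 16 profiles: 4 have a profitable deviation, 12 do not.)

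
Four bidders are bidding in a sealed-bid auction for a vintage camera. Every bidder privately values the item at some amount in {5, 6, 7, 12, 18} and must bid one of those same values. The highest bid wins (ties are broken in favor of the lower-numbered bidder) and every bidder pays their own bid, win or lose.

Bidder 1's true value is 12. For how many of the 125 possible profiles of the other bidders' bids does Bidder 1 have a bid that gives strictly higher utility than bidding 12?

Others bid (5, 5, 5): truth gives 0; bid 5 gives 7 > 0. Violating.
Others bid (5, 5, 6): truth gives 0; bid 6 gives 6 > 0. Violating.
Others bid (5, 5, 7): truth gives 0; bid 7 gives 5 > 0. Violating.
Others bid (5, 5, 18): truth gives -12; bid 5 gives -5 > -12. Violating.
Others bid (5, 5, 12): truth gives 0; no alternative beats it.
Others bid (5, 6, 12): truth gives 0; no alternative beats it.
(Checking all 125 profiles: 88 have a profitable deviation, 37 do not.)

88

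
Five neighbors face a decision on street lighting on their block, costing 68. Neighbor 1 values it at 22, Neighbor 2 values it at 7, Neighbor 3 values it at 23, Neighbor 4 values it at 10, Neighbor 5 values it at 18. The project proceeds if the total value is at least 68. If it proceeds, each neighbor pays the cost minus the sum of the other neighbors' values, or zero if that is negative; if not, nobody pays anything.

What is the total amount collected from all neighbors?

27

Total value 80 ≥ cost 68, so it is built.
Neighbor 1: others sum to 58; max(0, 68 - 58) = 10.
Neighbor 2: others sum to 73; max(0, 68 - 73) = 0.
Neighbor 3: others sum to 57; max(0, 68 - 57) = 11.
Neighbor 4: others sum to 70; max(0, 68 - 70) = 0.
Neighbor 5: others sum to 62; max(0, 68 - 62) = 6.
Total collected = 10 + 0 + 11 + 0 + 6 = 27.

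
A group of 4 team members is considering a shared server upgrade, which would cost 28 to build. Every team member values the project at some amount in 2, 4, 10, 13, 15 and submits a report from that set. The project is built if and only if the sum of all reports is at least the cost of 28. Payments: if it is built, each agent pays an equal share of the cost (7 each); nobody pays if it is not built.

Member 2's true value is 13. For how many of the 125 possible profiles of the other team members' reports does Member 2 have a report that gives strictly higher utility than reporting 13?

3

Others report (2, 2, 10): truth gives 0; report 15 gives 6 > 0. Violating.
Others report (2, 10, 2): truth gives 0; report 15 gives 6 > 0. Violating.
Others report (10, 2, 2): truth gives 0; report 15 gives 6 > 0. Violating.
Others report (2, 2, 2): truth gives 0; no alternative beats it.
Others report (2, 2, 4): truth gives 0; no alternative beats it.
(Checking all 125 profiles: 3 have a profitable deviation, 122 do not.)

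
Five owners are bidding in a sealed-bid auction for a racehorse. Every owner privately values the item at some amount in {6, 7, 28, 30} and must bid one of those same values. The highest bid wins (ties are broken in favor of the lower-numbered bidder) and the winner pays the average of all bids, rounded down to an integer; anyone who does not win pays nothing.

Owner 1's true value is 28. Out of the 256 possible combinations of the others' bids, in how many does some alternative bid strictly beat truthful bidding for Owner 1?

176

Others bid (6, 6, 6, 6): truth gives 18; bid 6 gives 22 > 18. Violating.
Others bid (6, 6, 6, 7): truth gives 18; bid 7 gives 22 > 18. Violating.
Others bid (6, 6, 6, 30): truth gives 0; bid 30 gives 13 > 0. Violating.
Others bid (6, 6, 7, 6): truth gives 18; bid 7 gives 22 > 18. Violating.
Others bid (6, 6, 6, 28): truth gives 14; no alternative beats it.
Others bid (6, 6, 7, 28): truth gives 13; no alternative beats it.
(Checking all 256 profiles: 176 have a profitable deviation, 80 do not.)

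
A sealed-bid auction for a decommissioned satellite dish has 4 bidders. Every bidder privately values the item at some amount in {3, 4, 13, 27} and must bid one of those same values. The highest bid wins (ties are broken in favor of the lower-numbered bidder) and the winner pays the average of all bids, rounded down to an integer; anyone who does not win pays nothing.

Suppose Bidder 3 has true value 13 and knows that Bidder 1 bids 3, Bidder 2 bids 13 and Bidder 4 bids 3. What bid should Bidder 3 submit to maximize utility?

Bid 3: loses, pays 0, utility 0.
Bid 4: loses, pays 0, utility 0.
Bid 13: loses, pays 0, utility 0.
Bid 27: wins, pays 11, utility 13 - 11 = 2.
The best choice is 27 with utility 2.

27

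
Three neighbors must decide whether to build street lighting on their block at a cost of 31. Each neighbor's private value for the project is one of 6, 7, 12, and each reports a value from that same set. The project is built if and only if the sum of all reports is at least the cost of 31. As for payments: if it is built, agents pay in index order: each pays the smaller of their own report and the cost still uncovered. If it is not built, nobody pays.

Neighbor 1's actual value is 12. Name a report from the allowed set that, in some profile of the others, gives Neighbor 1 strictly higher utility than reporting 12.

7

Suppose Neighbor 2 reports 12 and Neighbor 3 reports 12.
Report 12: project built, pays 12, utility 12 - 12 = 0.
Report 7: project built, pays 7, utility 12 - 7 = 5.
So reporting 7 beats truth here (5 > 0).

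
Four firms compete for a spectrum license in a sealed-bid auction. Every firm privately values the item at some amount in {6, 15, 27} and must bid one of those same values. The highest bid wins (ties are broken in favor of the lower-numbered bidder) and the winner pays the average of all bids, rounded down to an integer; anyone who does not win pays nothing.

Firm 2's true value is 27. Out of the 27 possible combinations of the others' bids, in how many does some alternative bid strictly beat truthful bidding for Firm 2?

4

Others bid (6, 6, 6): truth gives 16; bid 15 gives 19 > 16. Violating.
Others bid (6, 6, 15): truth gives 14; bid 15 gives 17 > 14. Violating.
Others bid (6, 15, 6): truth gives 14; bid 15 gives 17 > 14. Violating.
Others bid (6, 15, 15): truth gives 12; bid 15 gives 15 > 12. Violating.
Others bid (6, 6, 27): truth gives 11; no alternative beats it.
Others bid (6, 15, 27): truth gives 9; no alternative beats it.
(Checking all 27 profiles: 4 have a profitable deviation, 23 do not.)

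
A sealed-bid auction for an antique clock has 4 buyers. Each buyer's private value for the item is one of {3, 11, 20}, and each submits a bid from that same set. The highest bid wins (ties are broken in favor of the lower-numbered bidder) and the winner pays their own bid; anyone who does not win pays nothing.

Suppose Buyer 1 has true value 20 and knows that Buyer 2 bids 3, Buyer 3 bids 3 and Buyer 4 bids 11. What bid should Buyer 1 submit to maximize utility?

Bid 3: loses, pays 0, utility 0.
Bid 11: wins, pays 11, utility 20 - 11 = 9.
Bid 20: wins, pays 20, utility 20 - 20 = 0.
The best choice is 11 with utility 9.

11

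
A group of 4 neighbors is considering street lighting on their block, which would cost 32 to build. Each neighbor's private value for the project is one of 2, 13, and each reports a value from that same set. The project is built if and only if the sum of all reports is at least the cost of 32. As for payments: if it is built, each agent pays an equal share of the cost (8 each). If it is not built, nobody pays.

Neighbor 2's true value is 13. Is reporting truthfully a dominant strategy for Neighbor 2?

Yes

Check each profile of the others' reports and compare truth against every alternative report.
Others report (2, 13, 13): truth gives 5, best alternative gives 0.
Others report (13, 2, 13): truth gives 5, best alternative gives 0.
Others report (13, 13, 2): truth gives 5, best alternative gives 0.
Others report (13, 13, 13): truth gives 5, best alternative gives 5.
Others report (2, 2, 2): truth gives 0, best alternative gives 0.
Others report (2, 2, 13): truth gives 0, best alternative gives 0.
(Remaining 2 profiles checked similarly; truth is weakly best in each.)
In every case the truthful report is at least as good as any alternative, so it is a dominant strategy.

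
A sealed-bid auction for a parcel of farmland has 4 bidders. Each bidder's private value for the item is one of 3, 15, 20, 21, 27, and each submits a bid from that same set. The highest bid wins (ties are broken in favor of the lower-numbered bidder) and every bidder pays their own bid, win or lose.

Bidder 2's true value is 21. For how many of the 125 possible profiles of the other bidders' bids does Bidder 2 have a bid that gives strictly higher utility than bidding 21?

95

Others bid (3, 3, 3): truth gives 0; bid 15 gives 6 > 0. Violating.
Others bid (3, 3, 15): truth gives 0; bid 15 gives 6 > 0. Violating.
Others bid (3, 3, 20): truth gives 0; bid 20 gives 1 > 0. Violating.
Others bid (3, 3, 27): truth gives -21; bid 3 gives -3 > -21. Violating.
Others bid (3, 3, 21): truth gives 0; no alternative beats it.
Others bid (3, 15, 21): truth gives 0; no alternative beats it.
(Checking all 125 profiles: 95 have a profitable deviation, 30 do not.)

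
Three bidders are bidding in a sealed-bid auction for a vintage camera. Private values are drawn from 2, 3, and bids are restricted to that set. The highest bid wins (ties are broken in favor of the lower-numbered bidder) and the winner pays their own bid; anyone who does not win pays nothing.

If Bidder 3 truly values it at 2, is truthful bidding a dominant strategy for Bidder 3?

Check each profile of the others' bids and compare truth against every alternative bid.
Others bid (2, 2): truth gives 0, best alternative gives -1.
Others bid (2, 3): truth gives 0, best alternative gives 0.
Others bid (3, 2): truth gives 0, best alternative gives 0.
Others bid (3, 3): truth gives 0, best alternative gives 0.
In every case the truthful bid is at least as good as any alternative, so it is a dominant strategy.

Yes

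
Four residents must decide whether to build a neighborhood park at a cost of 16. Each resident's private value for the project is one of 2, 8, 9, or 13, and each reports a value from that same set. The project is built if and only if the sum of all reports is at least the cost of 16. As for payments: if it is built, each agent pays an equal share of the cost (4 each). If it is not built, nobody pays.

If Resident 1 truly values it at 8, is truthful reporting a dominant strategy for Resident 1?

Consider the case where Resident 2 reports 2, Resident 3 reports 2 and Resident 4 reports 2.
Truthful report 8: project not built, utility 0.
Report 13 instead: project built, pays 4, utility 8 - 4 = 4.
Since 4 > 0, reporting 13 is strictly better here, so truthful reporting is not dominant.

No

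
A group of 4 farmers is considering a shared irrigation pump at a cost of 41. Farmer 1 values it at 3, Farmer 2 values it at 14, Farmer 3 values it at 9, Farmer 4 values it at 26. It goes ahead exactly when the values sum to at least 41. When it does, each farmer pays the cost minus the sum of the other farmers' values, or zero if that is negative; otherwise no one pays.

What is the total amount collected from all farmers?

18

Total value 52 ≥ cost 41, so it is built.
Farmer 1: others sum to 49; max(0, 41 - 49) = 0.
Farmer 2: others sum to 38; max(0, 41 - 38) = 3.
Farmer 3: others sum to 43; max(0, 41 - 43) = 0.
Farmer 4: others sum to 26; max(0, 41 - 26) = 15.
Total collected = 0 + 3 + 0 + 15 = 18.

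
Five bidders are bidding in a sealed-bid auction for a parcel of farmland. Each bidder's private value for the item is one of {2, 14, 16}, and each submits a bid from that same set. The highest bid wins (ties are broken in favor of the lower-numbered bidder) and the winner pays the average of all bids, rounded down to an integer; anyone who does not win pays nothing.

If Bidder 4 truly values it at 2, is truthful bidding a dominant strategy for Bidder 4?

Check each profile of the others' bids and compare truth against every alternative bid.
Others bid (2, 2, 2, 14): truth gives 0, best alternative gives -4.
Others bid (2, 2, 2, 2): truth gives 0, best alternative gives -2.
Others bid (2, 2, 2, 16): truth gives 0, best alternative gives 0.
Others bid (2, 2, 14, 2): truth gives 0, best alternative gives 0.
Others bid (2, 2, 14, 14): truth gives 0, best alternative gives 0.
Others bid (2, 2, 14, 16): truth gives 0, best alternative gives 0.
(Remaining 75 profiles checked similarly; truth is weakly best in each.)
In every case the truthful bid is at least as good as any alternative, so it is a dominant strategy.

Yes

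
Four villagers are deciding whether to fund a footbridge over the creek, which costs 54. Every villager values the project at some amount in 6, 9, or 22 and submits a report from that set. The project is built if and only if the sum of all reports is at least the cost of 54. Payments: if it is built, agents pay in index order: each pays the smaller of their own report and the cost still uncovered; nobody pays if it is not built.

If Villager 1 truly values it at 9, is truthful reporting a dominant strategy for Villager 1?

Consider the case where Villager 2 reports 6, Villager 3 reports 22 and Villager 4 reports 22.
Truthful report 9: project built, pays 9, utility 9 - 9 = 0.
Report 6 instead: project built, pays 6, utility 9 - 6 = 3.
Since 3 > 0, reporting 6 is strictly better here, so truthful reporting is not dominant.

No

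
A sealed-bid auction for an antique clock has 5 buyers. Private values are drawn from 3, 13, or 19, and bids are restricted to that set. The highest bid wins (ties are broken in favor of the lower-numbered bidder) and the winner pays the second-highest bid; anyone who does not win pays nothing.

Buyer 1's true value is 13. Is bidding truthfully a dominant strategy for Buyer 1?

Check each profile of the others' bids and compare truth against every alternative bid.
Others bid (3, 3, 3, 3): truth gives 10, best alternative gives 10.
Others bid (3, 3, 3, 13): truth gives 0, best alternative gives 0.
Others bid (3, 3, 3, 19): truth gives 0, best alternative gives 0.
Others bid (3, 3, 13, 3): truth gives 0, best alternative gives 0.
Others bid (3, 3, 13, 13): truth gives 0, best alternative gives 0.
Others bid (3, 3, 13, 19): truth gives 0, best alternative gives 0.
(Remaining 75 profiles checked similarly; truth is weakly best in each.)
In every case the truthful bid is at least as good as any alternative, so it is a dominant strategy.

Yes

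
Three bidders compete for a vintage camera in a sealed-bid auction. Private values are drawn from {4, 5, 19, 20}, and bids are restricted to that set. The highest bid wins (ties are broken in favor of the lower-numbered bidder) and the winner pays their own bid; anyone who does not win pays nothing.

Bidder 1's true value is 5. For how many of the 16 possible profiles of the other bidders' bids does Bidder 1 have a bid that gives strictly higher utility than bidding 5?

Others bid (4, 4): truth gives 0; bid 4 gives 1 > 0. Violating.
Others bid (4, 5): truth gives 0; no alternative beats it.
Others bid (4, 19): truth gives 0; no alternative beats it.
(Checking all 16 profiles: 1 has a profitable deviation, 15 do not.)

1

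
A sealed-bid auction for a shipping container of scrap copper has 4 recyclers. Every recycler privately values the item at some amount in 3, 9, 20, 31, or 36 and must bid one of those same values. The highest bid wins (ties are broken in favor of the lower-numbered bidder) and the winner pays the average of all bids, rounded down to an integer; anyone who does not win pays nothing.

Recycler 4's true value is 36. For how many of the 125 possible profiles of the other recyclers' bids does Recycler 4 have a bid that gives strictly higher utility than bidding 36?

27

Others bid (3, 3, 3): truth gives 25; bid 9 gives 32 > 25. Violating.
Others bid (3, 3, 9): truth gives 24; bid 20 gives 28 > 24. Violating.
Others bid (3, 3, 20): truth gives 21; bid 31 gives 22 > 21. Violating.
Others bid (3, 9, 3): truth gives 24; bid 20 gives 28 > 24. Violating.
Others bid (3, 3, 31): truth gives 18; no alternative beats it.
Others bid (3, 3, 36): truth gives 0; no alternative beats it.
(Checking all 125 profiles: 27 have a profitable deviation, 98 do not.)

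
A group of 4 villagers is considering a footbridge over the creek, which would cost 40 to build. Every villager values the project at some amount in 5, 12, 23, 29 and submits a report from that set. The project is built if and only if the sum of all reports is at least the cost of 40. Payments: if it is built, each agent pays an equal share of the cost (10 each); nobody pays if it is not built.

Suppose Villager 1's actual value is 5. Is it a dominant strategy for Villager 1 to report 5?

Check each profile of the others' reports and compare truth against every alternative report.
Others report (5, 5, 23): truth gives 0, best alternative gives -5.
Others report (5, 12, 12): truth gives 0, best alternative gives -5.
Others report (5, 23, 5): truth gives 0, best alternative gives -5.
Others report (12, 5, 12): truth gives 0, best alternative gives -5.
Others report (12, 12, 5): truth gives 0, best alternative gives -5.
Others report (23, 5, 5): truth gives 0, best alternative gives -5.
(Remaining 58 profiles checked similarly; truth is weakly best in each.)
In every case the truthful report is at least as good as any alternative, so it is a dominant strategy.

Yes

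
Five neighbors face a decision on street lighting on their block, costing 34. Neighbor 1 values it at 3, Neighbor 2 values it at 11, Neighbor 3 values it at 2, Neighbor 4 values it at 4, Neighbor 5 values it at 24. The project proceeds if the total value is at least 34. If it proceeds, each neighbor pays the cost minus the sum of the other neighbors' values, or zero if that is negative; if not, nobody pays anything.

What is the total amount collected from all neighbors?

Total value 44 ≥ cost 34, so it is built.
Neighbor 1: others sum to 41; max(0, 34 - 41) = 0.
Neighbor 2: others sum to 33; max(0, 34 - 33) = 1.
Neighbor 3: others sum to 42; max(0, 34 - 42) = 0.
Neighbor 4: others sum to 40; max(0, 34 - 40) = 0.
Neighbor 5: others sum to 20; max(0, 34 - 20) = 14.
Total collected = 0 + 1 + 0 + 0 + 14 = 15.

15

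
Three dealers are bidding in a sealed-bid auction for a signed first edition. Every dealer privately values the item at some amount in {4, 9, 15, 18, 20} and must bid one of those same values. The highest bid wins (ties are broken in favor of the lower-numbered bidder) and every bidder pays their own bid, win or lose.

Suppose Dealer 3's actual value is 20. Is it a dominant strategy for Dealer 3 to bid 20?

Consider the case where Dealer 1 bids 4 and Dealer 2 bids 4.
Truthful bid 20: wins, pays 20, utility 20 - 20 = 0.
Bid 9 instead: wins, pays 9, utility 20 - 9 = 11.
Since 11 > 0, bidding 9 is strictly better here, so truthful bidding is not dominant.

No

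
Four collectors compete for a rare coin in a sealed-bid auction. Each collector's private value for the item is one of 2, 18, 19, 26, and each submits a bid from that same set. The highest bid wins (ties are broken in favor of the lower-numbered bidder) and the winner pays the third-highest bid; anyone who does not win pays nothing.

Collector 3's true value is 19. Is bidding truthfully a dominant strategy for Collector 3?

No

Consider the case where Collector 1 bids 2, Collector 2 bids 2 and Collector 4 bids 26.
Truthful bid 19: loses, pays 0, utility 0.
Bid 26 instead: wins, pays 2, utility 19 - 2 = 17.
Since 17 > 0, bidding 26 is strictly better here, so truthful bidding is not dominant.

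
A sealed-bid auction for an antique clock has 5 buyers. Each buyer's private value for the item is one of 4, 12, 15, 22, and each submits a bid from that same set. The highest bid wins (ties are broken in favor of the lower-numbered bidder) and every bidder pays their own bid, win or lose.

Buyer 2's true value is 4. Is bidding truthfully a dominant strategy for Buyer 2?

Yes

Check each profile of the others' bids and compare truth against every alternative bid.
Others bid (4, 4, 4, 22): truth gives -4, best alternative gives -12.
Others bid (4, 4, 12, 22): truth gives -4, best alternative gives -12.
Others bid (4, 4, 15, 22): truth gives -4, best alternative gives -12.
Others bid (4, 4, 22, 4): truth gives -4, best alternative gives -12.
Others bid (4, 4, 22, 12): truth gives -4, best alternative gives -12.
Others bid (4, 4, 22, 15): truth gives -4, best alternative gives -12.
(Remaining 250 profiles checked similarly; truth is weakly best in each.)
In every case the truthful bid is at least as good as any alternative, so it is a dominant strategy.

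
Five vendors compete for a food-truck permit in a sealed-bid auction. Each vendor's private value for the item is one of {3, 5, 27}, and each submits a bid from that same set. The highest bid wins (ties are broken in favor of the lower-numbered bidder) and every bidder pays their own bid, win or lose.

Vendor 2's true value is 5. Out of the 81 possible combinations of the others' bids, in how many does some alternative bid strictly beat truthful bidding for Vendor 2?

Others bid (3, 3, 3, 27): truth gives -5; bid 3 gives -3 > -5. Violating.
Others bid (3, 3, 5, 27): truth gives -5; bid 3 gives -3 > -5. Violating.
Others bid (3, 3, 27, 3): truth gives -5; bid 3 gives -3 > -5. Violating.
Others bid (3, 3, 27, 5): truth gives -5; bid 3 gives -3 > -5. Violating.
Others bid (3, 3, 3, 3): truth gives 0; no alternative beats it.
Others bid (3, 3, 3, 5): truth gives 0; no alternative beats it.
(Checking all 81 profiles: 73 have a profitable deviation, 8 do not.)

73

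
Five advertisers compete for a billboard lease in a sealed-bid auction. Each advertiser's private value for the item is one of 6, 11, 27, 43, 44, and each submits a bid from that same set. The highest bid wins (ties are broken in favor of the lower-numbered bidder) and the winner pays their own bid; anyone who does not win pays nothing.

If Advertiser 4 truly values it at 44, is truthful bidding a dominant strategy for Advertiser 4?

Consider the case where Advertiser 1 bids 6, Advertiser 2 bids 6, Advertiser 3 bids 6 and Advertiser 5 bids 6.
Truthful bid 44: wins, pays 44, utility 44 - 44 = 0.
Bid 11 instead: wins, pays 11, utility 44 - 11 = 33.
Since 33 > 0, bidding 11 is strictly better here, so truthful bidding is not dominant.

No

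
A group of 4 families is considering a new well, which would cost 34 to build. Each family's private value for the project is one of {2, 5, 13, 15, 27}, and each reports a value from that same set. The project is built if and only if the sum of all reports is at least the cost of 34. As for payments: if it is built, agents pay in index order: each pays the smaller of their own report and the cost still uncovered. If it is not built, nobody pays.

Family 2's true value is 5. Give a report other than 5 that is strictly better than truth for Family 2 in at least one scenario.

Suppose Family 1 reports 2, Family 3 reports 5 and Family 4 reports 27.
Report 5: project built, pays 5, utility 5 - 5 = 0.
Report 2: project built, pays 2, utility 5 - 2 = 3.
So reporting 2 beats truth here (3 > 0).

2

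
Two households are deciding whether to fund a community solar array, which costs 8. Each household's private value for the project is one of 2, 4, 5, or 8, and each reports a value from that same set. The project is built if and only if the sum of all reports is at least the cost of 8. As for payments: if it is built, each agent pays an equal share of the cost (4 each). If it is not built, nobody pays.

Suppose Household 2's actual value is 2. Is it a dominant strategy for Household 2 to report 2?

Check each profile of the others' reports and compare truth against every alternative report.
Others report (4): truth gives 0, best alternative gives -2.
Others report (5): truth gives 0, best alternative gives -2.
Others report (8): truth gives -2, best alternative gives -2.
Others report (2): truth gives 0, best alternative gives 0.
In every case the truthful report is at least as good as any alternative, so it is a dominant strategy.

Yes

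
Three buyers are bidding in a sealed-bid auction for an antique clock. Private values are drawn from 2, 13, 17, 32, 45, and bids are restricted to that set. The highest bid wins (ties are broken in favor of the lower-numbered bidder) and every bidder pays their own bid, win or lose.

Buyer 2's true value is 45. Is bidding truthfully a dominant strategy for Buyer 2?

Consider the case where Buyer 1 bids 2 and Buyer 3 bids 2.
Truthful bid 45: wins, pays 45, utility 45 - 45 = 0.
Bid 13 instead: wins, pays 13, utility 45 - 13 = 32.
Since 32 > 0, bidding 13 is strictly better here, so truthful bidding is not dominant.

No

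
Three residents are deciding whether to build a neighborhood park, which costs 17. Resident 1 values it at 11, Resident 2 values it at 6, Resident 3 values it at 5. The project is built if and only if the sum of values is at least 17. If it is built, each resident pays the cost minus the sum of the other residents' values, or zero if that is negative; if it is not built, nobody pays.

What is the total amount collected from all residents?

7

Total value 22 ≥ cost 17, so it is built.
Resident 1: others sum to 11; max(0, 17 - 11) = 6.
Resident 2: others sum to 16; max(0, 17 - 16) = 1.
Resident 3: others sum to 17; max(0, 17 - 17) = 0.
Total collected = 6 + 1 + 0 = 7.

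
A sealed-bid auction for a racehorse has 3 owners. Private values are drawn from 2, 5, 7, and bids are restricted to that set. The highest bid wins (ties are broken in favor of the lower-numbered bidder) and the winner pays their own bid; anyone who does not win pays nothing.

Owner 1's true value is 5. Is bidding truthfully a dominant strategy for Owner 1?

No

Consider the case where Owner 2 bids 2 and Owner 3 bids 2.
Truthful bid 5: wins, pays 5, utility 5 - 5 = 0.
Bid 2 instead: wins, pays 2, utility 5 - 2 = 3.
Since 3 > 0, bidding 2 is strictly better here, so truthful bidding is not dominant.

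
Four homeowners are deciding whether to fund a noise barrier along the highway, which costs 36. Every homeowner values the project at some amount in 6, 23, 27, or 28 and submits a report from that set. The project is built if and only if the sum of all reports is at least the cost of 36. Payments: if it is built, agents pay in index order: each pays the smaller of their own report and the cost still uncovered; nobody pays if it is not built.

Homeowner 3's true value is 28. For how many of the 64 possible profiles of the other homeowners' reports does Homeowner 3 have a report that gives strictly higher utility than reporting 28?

12

Others report (6, 6, 6): truth gives 4; report 23 gives 5 > 4. Violating.
Others report (6, 6, 23): truth gives 4; report 6 gives 22 > 4. Violating.
Others report (6, 6, 27): truth gives 4; report 6 gives 22 > 4. Violating.
Others report (6, 6, 28): truth gives 4; report 6 gives 22 > 4. Violating.
Others report (6, 27, 6): truth gives 25; no alternative beats it.
Others report (6, 27, 23): truth gives 25; no alternative beats it.
(Checking all 64 profiles: 12 have a profitable deviation, 52 do not.)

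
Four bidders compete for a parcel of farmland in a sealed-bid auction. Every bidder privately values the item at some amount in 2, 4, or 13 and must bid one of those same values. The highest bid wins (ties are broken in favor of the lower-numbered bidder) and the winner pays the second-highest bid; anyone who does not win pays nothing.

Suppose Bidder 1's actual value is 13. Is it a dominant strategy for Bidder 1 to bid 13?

Yes

Check each profile of the others' bids and compare truth against every alternative bid.
Others bid (2, 2, 2): truth gives 11, best alternative gives 11.
Others bid (2, 2, 4): truth gives 9, best alternative gives 9.
Others bid (2, 4, 2): truth gives 9, best alternative gives 9.
Others bid (2, 4, 4): truth gives 9, best alternative gives 9.
Others bid (4, 2, 2): truth gives 9, best alternative gives 9.
Others bid (4, 2, 4): truth gives 9, best alternative gives 9.
(Remaining 21 profiles checked similarly; truth is weakly best in each.)
In every case the truthful bid is at least as good as any alternative, so it is a dominant strategy.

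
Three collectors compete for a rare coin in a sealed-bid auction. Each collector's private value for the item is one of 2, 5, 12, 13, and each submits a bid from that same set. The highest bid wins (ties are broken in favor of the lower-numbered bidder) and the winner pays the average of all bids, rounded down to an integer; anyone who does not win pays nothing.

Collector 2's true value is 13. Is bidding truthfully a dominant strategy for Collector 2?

Consider the case where Collector 1 bids 2 and Collector 3 bids 2.
Truthful bid 13: wins, pays 5, utility 13 - 5 = 8.
Bid 5 instead: wins, pays 3, utility 13 - 3 = 10.
Since 10 > 8, bidding 5 is strictly better here, so truthful bidding is not dominant.

No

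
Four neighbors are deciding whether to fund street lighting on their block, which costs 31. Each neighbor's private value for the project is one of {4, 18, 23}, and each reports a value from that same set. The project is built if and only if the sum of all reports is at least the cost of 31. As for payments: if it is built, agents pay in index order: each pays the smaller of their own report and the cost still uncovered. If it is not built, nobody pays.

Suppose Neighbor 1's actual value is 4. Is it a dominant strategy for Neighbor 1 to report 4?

Check each profile of the others' reports and compare truth against every alternative report.
Others report (4, 4, 18): truth gives 0, best alternative gives -14.
Others report (4, 4, 23): truth gives 0, best alternative gives -14.
Others report (4, 18, 4): truth gives 0, best alternative gives -14.
Others report (4, 18, 18): truth gives 0, best alternative gives -14.
Others report (4, 18, 23): truth gives 0, best alternative gives -14.
Others report (4, 23, 4): truth gives 0, best alternative gives -14.
(Remaining 21 profiles checked similarly; truth is weakly best in each.)
In every case the truthful report is at least as good as any alternative, so it is a dominant strategy.

Yes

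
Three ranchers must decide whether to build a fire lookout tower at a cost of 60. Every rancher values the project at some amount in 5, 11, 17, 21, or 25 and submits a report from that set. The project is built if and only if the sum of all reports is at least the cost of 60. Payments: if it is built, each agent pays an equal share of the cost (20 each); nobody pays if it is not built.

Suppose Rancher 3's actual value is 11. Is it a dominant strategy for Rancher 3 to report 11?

No

Consider the case where Rancher 1 reports 25 and Rancher 2 reports 25.
Truthful report 11: project built, pays 20, utility 11 - 20 = -9.
Report 5 instead: project not built, utility 0.
Since 0 > -9, reporting 5 is strictly better here, so truthful reporting is not dominant.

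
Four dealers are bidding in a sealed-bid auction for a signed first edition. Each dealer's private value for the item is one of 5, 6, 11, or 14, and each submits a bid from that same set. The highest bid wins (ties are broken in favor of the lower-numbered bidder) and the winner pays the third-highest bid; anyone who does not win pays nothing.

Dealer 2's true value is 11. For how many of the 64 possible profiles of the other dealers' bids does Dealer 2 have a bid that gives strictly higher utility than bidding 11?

12

Others bid (5, 5, 14): truth gives 0; bid 14 gives 6 > 0. Violating.
Others bid (5, 6, 14): truth gives 0; bid 14 gives 5 > 0. Violating.
Others bid (5, 14, 5): truth gives 0; bid 14 gives 6 > 0. Violating.
Others bid (5, 14, 6): truth gives 0; bid 14 gives 5 > 0. Violating.
Others bid (5, 5, 5): truth gives 6; no alternative beats it.
Others bid (5, 5, 6): truth gives 6; no alternative beats it.
(Checking all 64 profiles: 12 have a profitable deviation, 52 do not.)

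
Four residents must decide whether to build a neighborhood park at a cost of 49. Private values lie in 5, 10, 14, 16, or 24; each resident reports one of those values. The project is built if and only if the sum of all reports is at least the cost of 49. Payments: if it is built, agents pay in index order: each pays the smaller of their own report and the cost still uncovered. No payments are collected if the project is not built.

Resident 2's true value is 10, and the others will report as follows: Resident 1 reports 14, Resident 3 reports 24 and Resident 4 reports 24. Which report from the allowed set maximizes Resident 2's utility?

5

Report 5: project built, pays 5, utility 10 - 5 = 5.
Report 10: project built, pays 10, utility 10 - 10 = 0.
Report 14: project built, pays 14, utility 10 - 14 = -4.
Report 16: project built, pays 16, utility 10 - 16 = -6.
Report 24: project built, pays 24, utility 10 - 24 = -14.
The best choice is 5 with utility 5.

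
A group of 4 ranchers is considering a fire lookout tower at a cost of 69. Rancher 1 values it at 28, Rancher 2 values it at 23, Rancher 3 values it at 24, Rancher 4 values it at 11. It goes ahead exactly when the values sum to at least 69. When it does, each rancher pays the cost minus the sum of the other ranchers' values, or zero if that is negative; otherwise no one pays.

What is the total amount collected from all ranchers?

Total value 86 ≥ cost 69, so it is built.
Rancher 1: others sum to 58; max(0, 69 - 58) = 11.
Rancher 2: others sum to 63; max(0, 69 - 63) = 6.
Rancher 3: others sum to 62; max(0, 69 - 62) = 7.
Rancher 4: others sum to 75; max(0, 69 - 75) = 0.
Total collected = 11 + 6 + 7 + 0 = 24.

24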